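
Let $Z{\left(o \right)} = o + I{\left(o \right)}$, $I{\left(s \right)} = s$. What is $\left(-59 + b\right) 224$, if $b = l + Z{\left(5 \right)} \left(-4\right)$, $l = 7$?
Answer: $-20608$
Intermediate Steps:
$Z{\left(o \right)} = 2 o$ ($Z{\left(o \right)} = o + o = 2 o$)
$b = -33$ ($b = 7 + 2 \cdot 5 \left(-4\right) = 7 + 10 \left(-4\right) = 7 - 40 = -33$)
$\left(-59 + b\right) 224 = \left(-59 - 33\right) 224 = \left(-92\right) 224 = -20608$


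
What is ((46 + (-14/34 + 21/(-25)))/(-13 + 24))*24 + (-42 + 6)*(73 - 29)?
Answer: -6948768/4675 ≈ -1486.4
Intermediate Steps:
((46 + (-14/34 + 21/(-25)))/(-13 + 24))*24 + (-42 + 6)*(73 - 29) = ((46 + (-14*1/34 + 21*(-1/25)))/11)*24 - 36*44 = ((46 + (-7/17 - 21/25))*(1/11))*24 - 1584 = ((46 - 532/425)*(1/11))*24 - 1584 = ((19018/425)*(1/11))*24 - 1584 = (19018/4675)*24 - 1584 = 456432/4675 - 1584 = -6948768/4675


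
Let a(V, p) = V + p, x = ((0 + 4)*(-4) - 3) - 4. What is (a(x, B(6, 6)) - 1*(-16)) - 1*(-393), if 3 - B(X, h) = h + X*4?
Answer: 359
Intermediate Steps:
B(X, h) = 3 - h - 4*X (B(X, h) = 3 - (h + X*4) = 3 - (h + 4*X) = 3 + (-h - 4*X) = 3 - h - 4*X)
x = -23 (x = (4*(-4) - 3) - 4 = (-16 - 3) - 4 = -19 - 4 = -23)
(a(x, B(6, 6)) - 1*(-16)) - 1*(-393) = ((-23 + (3 - 1*6 - 4*6)) - 1*(-16)) - 1*(-393) = ((-23 + (3 - 6 - 24)) + 16) + 393 = ((-23 - 27) + 16) + 393 = (-50 + 16) + 393 = -34 + 393 = 359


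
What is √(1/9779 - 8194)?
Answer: 5*I*√31343308535/9779 ≈ 90.521*I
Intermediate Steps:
√(1/9779 - 8194) = √(-80129125/9779) = 5*I*√31343308535/9779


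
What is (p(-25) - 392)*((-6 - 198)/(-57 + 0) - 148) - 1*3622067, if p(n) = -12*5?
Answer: -67578985/19 ≈ -3.5568e+6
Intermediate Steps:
p(n) = -60
(p(-25) - 392)*((-6 - 198)/(-57 + 0) - 148) - 1*3622067 = (-60 - 392)*((-6 - 198)/(-57 + 0) - 148) - 1*3622067 = -452*(-204/(-57) - 148) - 3622067 = -452*(-204*(-1/57) - 148) - 3622067 = -452*(68/19 - 148) - 3622067 = -452*(-2744/19) - 3622067 = 1240288/19 - 3622067 = -67578985/19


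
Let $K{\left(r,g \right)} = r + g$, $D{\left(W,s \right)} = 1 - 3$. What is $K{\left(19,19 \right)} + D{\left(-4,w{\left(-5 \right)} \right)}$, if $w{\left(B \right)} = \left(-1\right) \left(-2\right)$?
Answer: $36$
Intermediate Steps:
$w{\left(B \right)} = 2$
$D{\left(W,s \right)} = -2$
$K{\left(r,g \right)} = g + r$
$K{\left(19,19 \right)} + D{\left(-4,w{\left(-5 \right)} \right)} = \left(19 + 19\right) - 2 = 38 - 2 = 36$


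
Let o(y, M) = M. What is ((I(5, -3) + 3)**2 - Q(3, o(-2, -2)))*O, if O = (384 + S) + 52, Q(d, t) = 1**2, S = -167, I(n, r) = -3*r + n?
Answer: 77472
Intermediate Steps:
I(n, r) = n - 3*r
Q(d, t) = 1
O = 269 (O = (384 - 167) + 52 = 217 + 52 = 269)
((I(5, -3) + 3)**2 - Q(3, o(-2, -2)))*O = (((5 - 3*(-3)) + 3)**2 - 1*1)*269 = (((5 + 9) + 3)**2 - 1)*269 = ((14 + 3)**2 - 1)*269 = (17**2 - 1)*269 = (289 - 1)*269 = 288*269 = 77472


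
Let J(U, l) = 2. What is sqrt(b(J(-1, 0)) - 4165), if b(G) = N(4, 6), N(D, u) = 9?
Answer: 2*I*sqrt(1039) ≈ 64.467*I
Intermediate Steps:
b(G) = 9
sqrt(b(J(-1, 0)) - 4165) = sqrt(9 - 4165) = sqrt(-4156) = 2*I*sqrt(1039)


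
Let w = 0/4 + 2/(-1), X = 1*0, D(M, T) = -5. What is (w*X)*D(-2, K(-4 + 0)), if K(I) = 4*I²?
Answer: 0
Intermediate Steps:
X = 0
w = -2 (w = 0*(¼) + 2*(-1) = 0 - 2 = -2)
(w*X)*D(-2, K(-4 + 0)) = -2*0*(-5) = 0*(-5) = 0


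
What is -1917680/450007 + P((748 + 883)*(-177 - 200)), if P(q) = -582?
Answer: -263821754/450007 ≈ -586.26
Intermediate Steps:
-1917680/450007 + P((748 + 883)*(-177 - 200)) = -1917680/450007 - 582 = -263821754/450007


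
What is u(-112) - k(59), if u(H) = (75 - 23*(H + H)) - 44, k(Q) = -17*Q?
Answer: 6186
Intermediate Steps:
u(H) = 31 - 46*H (u(H) = (75 - 46*H) - 44 = 31 - 46*H)
u(-112) - k(59) = (31 - 46*(-112)) - (-17)*59 = (31 + 5152) - 1*(-1003) = 5183 + 1003 = 6186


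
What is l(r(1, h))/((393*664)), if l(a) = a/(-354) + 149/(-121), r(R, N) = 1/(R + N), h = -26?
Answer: -1318529/279440449200 ≈ -4.7185e-6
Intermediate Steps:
r(R, N) = 1/(N + R)
l(a) = -149/121 - a/354 (l(a) = a*(-1/354) + 149*(-1/121) = -a/354 - 149/121 = -149/121 - a/354)
l(r(1, h))/((393*664)) = (-149/121 - 1/(354*(-26 + 1)))/((393*664)) = (-149/121 - 1/354/(-25))/260952 = (-149/121 - 1/354*(-1/25))*(1/260952) = (-149/121 + 1/8850)*(1/260952) = -1318529/1070850*1/260952 = -1318529/279440449200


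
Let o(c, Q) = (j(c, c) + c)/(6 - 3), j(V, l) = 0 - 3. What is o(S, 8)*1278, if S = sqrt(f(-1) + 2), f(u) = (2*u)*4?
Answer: -1278 + 426*I*sqrt(6) ≈ -1278.0 + 1043.5*I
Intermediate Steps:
f(u) = 8*u
S = I*sqrt(6) (S = sqrt(8*(-1) + 2) = sqrt(-8 + 2) = sqrt(-6) = I*sqrt(6) ≈ 2.4495*I)
j(V, l) = -3
o(c, Q) = -1 + c/3 (o(c, Q) = (-3 + c)/(6 - 3) = (-3 + c)/3 = (-3 + c)*(1/3) = -1 + c/3)
o(S, 8)*1278 = (-1 + (I*sqrt(6))/3)*1278 = (-1 + I*sqrt(6)/3)*1278 = -1278 + 426*I*sqrt(6)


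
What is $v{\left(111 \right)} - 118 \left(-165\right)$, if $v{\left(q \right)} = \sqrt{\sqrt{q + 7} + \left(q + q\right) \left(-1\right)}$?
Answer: $19470 + \sqrt{-222 + \sqrt{118}} \approx 19470.0 + 14.531 i$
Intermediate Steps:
$v{\left(q \right)} = \sqrt{\sqrt{7 + q} - 2 q}$ ($v{\left(q \right)} = \sqrt{\sqrt{7 + q} + 2 q \left(-1\right)} = \sqrt{\sqrt{7 + q} - 2 q}$)
$v{\left(111 \right)} - 118 \left(-165\right) = \sqrt{\sqrt{7 + 111} - 222} - 118 \left(-165\right) = \sqrt{\sqrt{118} - 222} - -19470 = \sqrt{-222 + \sqrt{118}} + 19470 = 19470 + \sqrt{-222 + \sqrt{118}}$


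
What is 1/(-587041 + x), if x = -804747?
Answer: -1/1391788 ≈ -7.1850e-7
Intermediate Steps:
1/(-587041 + x) = 1/(-587041 - 804747) = 1/(-1391788) = -1/1391788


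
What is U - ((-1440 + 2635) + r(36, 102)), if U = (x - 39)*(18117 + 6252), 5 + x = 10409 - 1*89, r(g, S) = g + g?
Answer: 250414577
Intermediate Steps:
r(g, S) = 2*g
x = 10315 (x = -5 + (10409 - 1*89) = -5 + (10409 - 89) = -5 + 10320 = 10315)
U = 250415844 (U = (10315 - 39)*(18117 + 6252) = 10276*24369 = 250415844)
U - ((-1440 + 2635) + r(36, 102)) = 250415844 - ((-1440 + 2635) + 2*36) = 250415844 - (1195 + 72) = 250415844 - 1*1267 = 250415844 - 1267 = 250414577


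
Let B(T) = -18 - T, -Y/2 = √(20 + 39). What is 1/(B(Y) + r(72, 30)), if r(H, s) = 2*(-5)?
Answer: -7/137 - √59/274 ≈ -0.079128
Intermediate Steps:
r(H, s) = -10
Y = -2*√59 (Y = -2*√(20 + 39) = -2*√59 ≈ -15.362)
1/(B(Y) + r(72, 30)) = 1/((-18 - (-2)*√59) - 10) = 1/((-18 + 2*√59) - 10) = 1/(-28 + 2*√59)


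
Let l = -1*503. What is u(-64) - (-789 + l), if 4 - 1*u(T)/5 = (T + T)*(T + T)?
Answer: -80608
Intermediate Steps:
u(T) = 20 - 20*T² (u(T) = 20 - 5*(T + T)*(T + T) = 20 - 5*2*T*2*T = 20 - 20*T²)
l = -503
u(-64) - (-789 + l) = (20 - 20*(-64)²) - (-789 - 503) = (20 - 20*4096) - 1*(-1292) = (20 - 81920) + 1292 = -81900 + 1292 = -80608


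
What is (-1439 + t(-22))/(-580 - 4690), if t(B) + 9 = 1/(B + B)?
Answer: 63713/231880 ≈ 0.27477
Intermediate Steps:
t(B) = -9 + 1/(2*B) (t(B) = -9 + 1/(B + B) = -9 + 1/(2*B))
(-1439 + t(-22))/(-580 - 4690) = (-1439 + (-9 + (1/2)/(-22)))/(-580 - 4690) = (-1439 + (-9 + (1/2)*(-1/22)))/(-5270) = (-1439 + (-9 - 1/44))*(-1/5270) = (-1439 - 397/44)*(-1/5270) = -63713/44*(-1/5270) = 63713/231880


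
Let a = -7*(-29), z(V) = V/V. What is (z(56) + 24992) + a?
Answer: 25196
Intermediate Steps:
z(V) = 1
a = 203
(z(56) + 24992) + a = (1 + 24992) + 203 = 24993 + 203 = 25196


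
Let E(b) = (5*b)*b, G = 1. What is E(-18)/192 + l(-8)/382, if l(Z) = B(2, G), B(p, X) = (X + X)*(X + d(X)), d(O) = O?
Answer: 25817/3056 ≈ 8.4480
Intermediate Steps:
B(p, X) = 4*X² (B(p, X) = (X + X)*(X + X) = (2*X)*(2*X) = 4*X²)
E(b) = 5*b²
l(Z) = 4 (l(Z) = 4*1² = 4*1 = 4)
E(-18)/192 + l(-8)/382 = (5*(-18)²)/192 + 4/382 = (5*324)*(1/192) + 4*(1/382) = 1620*(1/192) + 2/191 = 135/16 + 2/191 = 25817/3056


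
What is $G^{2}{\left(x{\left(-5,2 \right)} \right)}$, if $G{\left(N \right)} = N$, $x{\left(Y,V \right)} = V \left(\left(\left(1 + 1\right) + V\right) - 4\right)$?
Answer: $0$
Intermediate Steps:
$x{\left(Y,V \right)} = V \left(-2 + V\right)$ ($x{\left(Y,V \right)} = V \left(\left(2 + V\right) - 4\right) = V \left(-2 + V\right)$)
$G^{2}{\left(x{\left(-5,2 \right)} \right)} = \left(2 \left(-2 + 2\right)\right)^{2} = \left(2 \cdot 0\right)^{2} = 0^{2} = 0$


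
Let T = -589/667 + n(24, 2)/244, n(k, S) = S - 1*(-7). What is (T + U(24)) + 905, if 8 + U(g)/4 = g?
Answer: 157565099/162748 ≈ 968.15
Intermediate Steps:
n(k, S) = 7 + S (n(k, S) = S + 7 = 7 + S)
T = -137713/162748 (T = -589/667 + (7 + 2)/244 = -589*1/667 + 9*(1/244) = -589/667 + 9/244 = -137713/162748 ≈ -0.84617)
U(g) = -32 + 4*g
(T + U(24)) + 905 = (-137713/162748 + (-32 + 4*24)) + 905 = (-137713/162748 + (-32 + 96)) + 905 = (-137713/162748 + 64) + 905 = 10278159/162748 + 905 = 157565099/162748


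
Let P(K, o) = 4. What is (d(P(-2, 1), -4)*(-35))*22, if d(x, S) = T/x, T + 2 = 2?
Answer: 0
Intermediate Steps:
T = 0 (T = -2 + 2 = 0)
d(x, S) = 0 (d(x, S) = 0/x = 0)
(d(P(-2, 1), -4)*(-35))*22 = (0*(-35))*22 = 0*22 = 0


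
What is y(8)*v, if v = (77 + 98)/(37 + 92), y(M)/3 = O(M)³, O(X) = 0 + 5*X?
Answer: 11200000/43 ≈ 2.6047e+5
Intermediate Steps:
O(X) = 5*X
y(M) = 375*M³ (y(M) = 3*(5*M)³ = 3*(125*M³) = 375*M³)
v = 175/129 ≈ 1.3566
y(8)*v = (375*8³)*(175/129) = (375*512)*(175/129) = 192000*(175/129) = 11200000/43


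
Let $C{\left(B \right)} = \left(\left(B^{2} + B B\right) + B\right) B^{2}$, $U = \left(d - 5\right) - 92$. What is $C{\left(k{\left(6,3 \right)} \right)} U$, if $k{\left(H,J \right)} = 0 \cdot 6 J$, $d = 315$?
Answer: $0$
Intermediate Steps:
$k{\left(H,J \right)} = 0$ ($k{\left(H,J \right)} = 0 J = 0$)
$U = 218$ ($U = \left(315 - 5\right) - 92 = 310 - 92 = 218$)
$C{\left(B \right)} = B^{2} \left(B + 2 B^{2}\right)$ ($C{\left(B \right)} = \left(\left(B^{2} + B^{2}\right) + B\right) B^{2} = \left(2 B^{2} + B\right) B^{2} = \left(B + 2 B^{2}\right) B^{2} = B^{2} \left(B + 2 B^{2}\right)$)
$C{\left(k{\left(6,3 \right)} \right)} U = 0^{3} \left(1 + 2 \cdot 0\right) 218 = 0 \left(1 + 0\right) 218 = 0 \cdot 1 \cdot 218 = 0 \cdot 218 = 0$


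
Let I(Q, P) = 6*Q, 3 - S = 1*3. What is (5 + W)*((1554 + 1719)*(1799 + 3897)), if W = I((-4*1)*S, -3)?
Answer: 93215040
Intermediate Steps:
S = 0 (S = 3 - 3 = 0)
W = 0 (W = 6*(-4*1*0) = 6*(-4*0) = 6*0 = 0)
(5 + W)*((1554 + 1719)*(1799 + 3897)) = (5 + 0)*((1554 + 1719)*(1799 + 3897)) = 5*(3273*5696) = 5*18643008 = 93215040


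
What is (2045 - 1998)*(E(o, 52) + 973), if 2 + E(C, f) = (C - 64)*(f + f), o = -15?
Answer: -340515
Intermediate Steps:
E(C, f) = -2 + 2*f*(-64 + C) (E(C, f) = -2 + (C - 64)*(f + f) = -2 + (-64 + C)*(2*f) = -2 + 2*f*(-64 + C))
(2045 - 1998)*(E(o, 52) + 973) = (2045 - 1998)*((-2 - 128*52 + 2*(-15)*52) + 973) = 47*((-2 - 6656 - 1560) + 973) = 47*(-8218 + 973) = 47*(-7245) = -340515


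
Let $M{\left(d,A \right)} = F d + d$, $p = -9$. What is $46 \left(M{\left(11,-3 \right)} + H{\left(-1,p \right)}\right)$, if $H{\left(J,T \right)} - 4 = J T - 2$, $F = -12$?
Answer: $-5060$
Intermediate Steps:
$H{\left(J,T \right)} = 2 + J T$ ($H{\left(J,T \right)} = 4 + \left(J T - 2\right) = 4 + \left(-2 + J T\right) = 2 + J T$)
$M{\left(d,A \right)} = - 11 d$ ($M{\left(d,A \right)} = - 12 d + d = - 11 d$)
$46 \left(M{\left(11,-3 \right)} + H{\left(-1,p \right)}\right) = 46 \left(\left(-11\right) 11 + \left(2 - -9\right)\right) = 46 \left(-121 + \left(2 + 9\right)\right) = 46 \left(-121 + 11\right) = 46 \left(-110\right) = -5060$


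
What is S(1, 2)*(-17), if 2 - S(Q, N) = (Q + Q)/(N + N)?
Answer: -51/2 ≈ -25.500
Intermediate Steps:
S(Q, N) = 2 - Q/N (S(Q, N) = 2 - (Q + Q)/(N + N) = 2 - 2*Q/(2*N) = 2 - 2*Q*1/(2*N) = 2 - Q/N)
S(1, 2)*(-17) = (2 - 1*1/2)*(-17) = (2 - 1*1*1/2)*(-17) = (2 - 1/2)*(-17) = (3/2)*(-17) = -51/2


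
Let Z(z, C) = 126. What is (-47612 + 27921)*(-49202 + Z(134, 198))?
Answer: 966355516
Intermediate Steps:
(-47612 + 27921)*(-49202 + Z(134, 198)) = (-47612 + 27921)*(-49202 + 126) = -19691*(-49076) = 966355516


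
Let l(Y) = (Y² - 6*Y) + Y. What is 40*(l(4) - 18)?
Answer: -880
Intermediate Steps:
l(Y) = Y² - 5*Y
40*(l(4) - 18) = 40*(4*(-5 + 4) - 18) = 40*(4*(-1) - 18) = 40*(-4 - 18) = 40*(-22) = -880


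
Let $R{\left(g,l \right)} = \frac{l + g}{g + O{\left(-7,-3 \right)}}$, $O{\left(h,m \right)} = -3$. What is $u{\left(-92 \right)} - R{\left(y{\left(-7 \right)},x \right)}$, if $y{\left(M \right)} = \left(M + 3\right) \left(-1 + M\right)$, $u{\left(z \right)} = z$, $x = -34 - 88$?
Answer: $- \frac{2578}{29} \approx -88.896$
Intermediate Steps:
$x = -122$ ($x = -34 - 88 = -122$)
$y{\left(M \right)} = \left(-1 + M\right) \left(3 + M\right)$ ($y{\left(M \right)} = \left(3 + M\right) \left(-1 + M\right) = \left(-1 + M\right) \left(3 + M\right)$)
$R{\left(g,l \right)} = \frac{g + l}{-3 + g}$ ($R{\left(g,l \right)} = \frac{l + g}{g - 3} = \frac{g + l}{-3 + g}$)
$u{\left(-92 \right)} - R{\left(y{\left(-7 \right)},x \right)} = -92 - \frac{\left(-3 + \left(-7\right)^{2} + 2 \left(-7\right)\right) - 122}{-3 + \left(-3 + \left(-7\right)^{2} + 2 \left(-7\right)\right)} = -92 - \frac{\left(-3 + 49 - 14\right) - 122}{-3 - -32} = -92 - \frac{32 - 122}{-3 + 32} = -92 - \frac{1}{29} \left(-90\right) = -92 - - \frac{90}{29} = -92 + \frac{90}{29} = - \frac{2578}{29}$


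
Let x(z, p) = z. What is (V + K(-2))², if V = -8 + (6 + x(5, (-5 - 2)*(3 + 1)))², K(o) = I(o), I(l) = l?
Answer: 12321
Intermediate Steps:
K(o) = o
V = 113 (V = -8 + (6 + 5)² = -8 + 11² = -8 + 121 = 113)
(V + K(-2))² = (113 - 2)² = 111² = 12321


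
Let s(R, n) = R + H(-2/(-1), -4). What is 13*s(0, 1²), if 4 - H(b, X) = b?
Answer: 26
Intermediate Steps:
H(b, X) = 4 - b
s(R, n) = 2 + R (s(R, n) = R + (4 - (-2)/(-1)) = R + (4 - (-2)*(-1)) = R + (4 - 1*2) = R + (4 - 2) = R + 2 = 2 + R)
13*s(0, 1²) = 13*(2 + 0) = 13*2 = 26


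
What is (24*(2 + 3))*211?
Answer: 25320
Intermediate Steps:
(24*(2 + 3))*211 = (24*5)*211 = 120*211 = 25320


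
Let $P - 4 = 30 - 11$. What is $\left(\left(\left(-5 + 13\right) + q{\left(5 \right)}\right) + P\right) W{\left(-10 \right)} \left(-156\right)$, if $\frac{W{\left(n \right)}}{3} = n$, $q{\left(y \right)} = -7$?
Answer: $112320$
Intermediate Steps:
$W{\left(n \right)} = 3 n$
$P = 23$ ($P = 4 + \left(30 - 11\right) = 4 + 19 = 23$)
$\left(\left(\left(-5 + 13\right) + q{\left(5 \right)}\right) + P\right) W{\left(-10 \right)} \left(-156\right) = \left(\left(\left(-5 + 13\right) - 7\right) + 23\right) 3 \left(-10\right) \left(-156\right) = \left(\left(8 - 7\right) + 23\right) \left(-30\right) \left(-156\right) = \left(1 + 23\right) \left(-30\right) \left(-156\right) = 24 \left(-30\right) \left(-156\right) = \left(-720\right) \left(-156\right) = 112320$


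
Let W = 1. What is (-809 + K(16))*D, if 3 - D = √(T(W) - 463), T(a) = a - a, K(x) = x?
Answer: -2379 + 793*I*√463 ≈ -2379.0 + 17063.0*I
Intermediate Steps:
T(a) = 0
D = 3 - I*√463 (D = 3 - √(0 - 463) = 3 - √(-463) = 3 - I*√463 ≈ 3.0 - 21.517*I)
(-809 + K(16))*D = (-809 + 16)*(3 - I*√463) = -793*(3 - I*√463) = -2379 + 793*I*√463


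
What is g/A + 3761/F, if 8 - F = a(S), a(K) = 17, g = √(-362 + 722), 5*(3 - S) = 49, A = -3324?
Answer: -3761/9 - √10/554 ≈ -417.89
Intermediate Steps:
S = -34/5 (S = 3 - ⅕*49 = 3 - 49/5 = -34/5 ≈ -6.8000)
g = 6*√10 (g = √360 = 6*√10 ≈ 18.974)
F = -9 (F = 8 - 1*17 = 8 - 17 = -9)
g/A + 3761/F = (6*√10)/(-3324) + 3761/(-9) = (6*√10)*(-1/3324) + 3761*(-⅑) = -√10/554 - 3761/9 = -3761/9 - √10/554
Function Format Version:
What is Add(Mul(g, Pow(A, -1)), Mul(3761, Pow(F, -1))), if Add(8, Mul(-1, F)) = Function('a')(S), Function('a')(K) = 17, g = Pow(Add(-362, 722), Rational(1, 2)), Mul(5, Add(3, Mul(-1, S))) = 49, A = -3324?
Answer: Add(Rational(-3761, 9), Mul(Rational(-1, 554), Pow(10, Rational(1, 2)))) ≈ -417.89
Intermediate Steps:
S = Rational(-34, 5) (S = Add(3, Mul(Rational(-1, 5), 49)) = Add(3, Rational(-49, 5)) = Rational(-34, 5) ≈ -6.8000)
g = Mul(6, Pow(10, Rational(1, 2))) (g = Pow(360, Rational(1, 2)) = Mul(6, Pow(10, Rational(1, 2))) ≈ 18.974)
F = -9 (F = Add(8, Mul(-1, 17)) = Add(8, -17) = -9)
Add(Mul(g, Pow(A, -1)), Mul(3761, Pow(F, -1))) = Add(Mul(Mul(6, Pow(10, Rational(1, 2))), Pow(-3324, -1)), Mul(3761, Pow(-9, -1))) = Add(Mul(Mul(6, Pow(10, Rational(1, 2))), Rational(-1, 3324)), Mul(3761, Rational(-1, 9))) = Add(Mul(Rational(-1, 554), Pow(10, Rational(1, 2))), Rational(-3761, 9)) = Add(Rational(-3761, 9), Mul(Rational(-1, 554), Pow(10, Rational(1, 2))))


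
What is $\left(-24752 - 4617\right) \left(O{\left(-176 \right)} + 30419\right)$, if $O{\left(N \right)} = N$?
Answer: $-888206667$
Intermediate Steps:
$\left(-24752 - 4617\right) \left(O{\left(-176 \right)} + 30419\right) = \left(-24752 - 4617\right) \left(-176 + 30419\right) = \left(-24752 - 4617\right) 30243 = \left(-29369\right) 30243 = -888206667$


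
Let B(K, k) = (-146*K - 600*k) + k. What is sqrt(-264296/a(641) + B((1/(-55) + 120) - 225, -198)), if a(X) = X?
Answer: sqrt(165956917951330)/35255 ≈ 365.41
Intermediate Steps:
B(K, k) = -599*k - 146*K (B(K, k) = (-600*k - 146*K) + k = -599*k - 146*K)
sqrt(-264296/a(641) + B((1/(-55) + 120) - 225, -198)) = sqrt(-264296/641 + (-599*(-198) - 146*((1/(-55) + 120) - 225))) = sqrt(-264296*1/641 + (118602 - 146*((-1/55 + 120) - 225))) = sqrt(-264296/641 + (118602 - 146*(6599/55 - 225))) = sqrt(-264296/641 + (118602 - 146*(-5776/55))) = sqrt(-264296/641 + (118602 + 843296/55)) = sqrt(-264296/641 + 7366406/55) = sqrt(4707329966/35255) = sqrt(165956917951330)/35255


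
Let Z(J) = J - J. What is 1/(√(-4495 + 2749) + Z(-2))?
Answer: -I*√194/582 ≈ -0.023932*I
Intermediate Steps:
Z(J) = 0
1/(√(-4495 + 2749) + Z(-2)) = 1/(√(-4495 + 2749) + 0) = 1/(√(-1746) + 0) = 1/(3*I*√194 + 0) = 1/(3*I*√194) = -I*√194/582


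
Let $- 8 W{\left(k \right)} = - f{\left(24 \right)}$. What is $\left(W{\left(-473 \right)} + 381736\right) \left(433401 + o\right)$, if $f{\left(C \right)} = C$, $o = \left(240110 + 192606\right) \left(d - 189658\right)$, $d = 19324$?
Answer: $-28136383632439077$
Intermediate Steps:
$o = -73706247144$ ($o = \left(240110 + 192606\right) \left(19324 - 189658\right) = 432716 \left(-170334\right) = -73706247144$)
$W{\left(k \right)} = 3$ ($W{\left(k \right)} = - \frac{\left(-1\right) 24}{8} = \left(- \frac{1}{8}\right) \left(-24\right) = 3$)
$\left(W{\left(-473 \right)} + 381736\right) \left(433401 + o\right) = \left(3 + 381736\right) \left(433401 - 73706247144\right) = 381739 \left(-73705813743\right) = -28136383632439077$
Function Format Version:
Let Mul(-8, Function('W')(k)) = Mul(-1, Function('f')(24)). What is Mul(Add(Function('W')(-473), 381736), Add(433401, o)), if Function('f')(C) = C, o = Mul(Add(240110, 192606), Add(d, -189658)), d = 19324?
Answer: -28136383632439077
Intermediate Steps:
o = -73706247144 (o = Mul(Add(240110, 192606), Add(19324, -189658)) = Mul(432716, -170334) = -73706247144)
Function('W')(k) = 3 (Function('W')(k) = Mul(Rational(-1, 8), Mul(-1, 24)) = Mul(Rational(-1, 8), -24) = 3)
Mul(Add(Function('W')(-473), 381736), Add(433401, o)) = Mul(Add(3, 381736), Add(433401, -73706247144)) = Mul(381739, -73705813743) = -28136383632439077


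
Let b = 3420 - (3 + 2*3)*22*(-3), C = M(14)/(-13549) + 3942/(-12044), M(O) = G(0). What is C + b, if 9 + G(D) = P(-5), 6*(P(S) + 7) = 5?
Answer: 491225981020/122388117 ≈ 4013.7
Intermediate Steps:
P(S) = -37/6 (P(S) = -7 + (⅙)*5 = -7 + ⅚ = -37/6)
G(D) = -91/6 (G(D) = -9 - 37/6 = -91/6)
M(O) = -91/6
C = -39920618/122388117 (C = -91/6/(-13549) + 3942/(-12044) = -91/6*(-1/13549) + 3942*(-1/12044) = 91/81294 - 1971/6022 = -39920618/122388117 ≈ -0.32618)
b = 4014 (b = 3420 - (3 + 6)*22*(-3) = 3420 - 9*22*(-3) = 3420 - 198*(-3) = 3420 - 1*(-594) = 3420 + 594 = 4014)
C + b = -39920618/122388117 + 4014 = 491225981020/122388117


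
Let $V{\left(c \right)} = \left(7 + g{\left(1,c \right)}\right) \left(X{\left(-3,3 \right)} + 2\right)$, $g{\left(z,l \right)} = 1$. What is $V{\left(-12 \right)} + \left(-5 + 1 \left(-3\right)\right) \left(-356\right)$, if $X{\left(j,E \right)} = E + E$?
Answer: $2912$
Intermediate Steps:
$X{\left(j,E \right)} = 2 E$
$V{\left(c \right)} = 64$ ($V{\left(c \right)} = \left(7 + 1\right) \left(2 \cdot 3 + 2\right) = 8 \left(6 + 2\right) = 8 \cdot 8 = 64$)
$V{\left(-12 \right)} + \left(-5 + 1 \left(-3\right)\right) \left(-356\right) = 64 + \left(-5 + 1 \left(-3\right)\right) \left(-356\right) = 64 + \left(-5 - 3\right) \left(-356\right) = 64 - -2848 = 64 + 2848 = 2912$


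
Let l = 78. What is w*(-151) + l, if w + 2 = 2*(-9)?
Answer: 3098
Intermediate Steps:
w = -20 (w = -2 + 2*(-9) = -2 - 18 = -20)
w*(-151) + l = -20*(-151) + 78 = 3020 + 78 = 3098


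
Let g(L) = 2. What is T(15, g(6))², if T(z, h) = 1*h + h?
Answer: 16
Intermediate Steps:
T(z, h) = 2*h (T(z, h) = h + h = 2*h)
T(15, g(6))² = (2*2)² = 4² = 16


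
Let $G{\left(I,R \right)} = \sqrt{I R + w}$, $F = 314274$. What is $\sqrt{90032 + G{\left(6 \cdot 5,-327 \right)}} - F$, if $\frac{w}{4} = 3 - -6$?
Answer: $-314274 + \sqrt{90032 + 3 i \sqrt{1086}} \approx -3.1397 \cdot 10^{5} + 0.16474 i$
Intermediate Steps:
$w = 36$ ($w = 4 \left(3 - -6\right) = 4 \left(3 + 6\right) = 4 \cdot 9 = 36$)
$G{\left(I,R \right)} = \sqrt{36 + I R}$ ($G{\left(I,R \right)} = \sqrt{I R + 36} = \sqrt{36 + I R}$)
$\sqrt{90032 + G{\left(6 \cdot 5,-327 \right)}} - F = \sqrt{90032 + \sqrt{36 + 6 \cdot 5 \left(-327\right)}} - 314274 = \sqrt{90032 + \sqrt{36 + 30 \left(-327\right)}} - 314274 = \sqrt{90032 + \sqrt{36 - 9810}} - 314274 = \sqrt{90032 + \sqrt{-9774}} - 314274 = \sqrt{90032 + 3 i \sqrt{1086}} - 314274 = -314274 + \sqrt{90032 + 3 i \sqrt{1086}}$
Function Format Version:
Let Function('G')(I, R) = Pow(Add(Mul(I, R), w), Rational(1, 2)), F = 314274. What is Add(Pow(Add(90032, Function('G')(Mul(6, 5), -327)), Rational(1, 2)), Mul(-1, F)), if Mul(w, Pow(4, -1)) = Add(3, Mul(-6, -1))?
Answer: Add(-314274, Pow(Add(90032, Mul(3, I, Pow(1086, Rational(1, 2)))), Rational(1, 2))) ≈ Add(-3.1397e+5, Mul(0.16474, I))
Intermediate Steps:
w = 36 (w = Mul(4, Add(3, Mul(-6, -1))) = Mul(4, Add(3, 6)) = Mul(4, 9) = 36)
Function('G')(I, R) = Pow(Add(36, Mul(I, R)), Rational(1, 2)) (Function('G')(I, R) = Pow(Add(Mul(I, R), 36), Rational(1, 2)) = Pow(Add(36, Mul(I, R)), Rational(1, 2)))
Add(Pow(Add(90032, Function('G')(Mul(6, 5), -327)), Rational(1, 2)), Mul(-1, F)) = Add(Pow(Add(90032, Pow(Add(36, Mul(Mul(6, 5), -327)), Rational(1, 2))), Rational(1, 2)), Mul(-1, 314274)) = Add(Pow(Add(90032, Pow(Add(36, Mul(30, -327)), Rational(1, 2))), Rational(1, 2)), -314274) = Add(Pow(Add(90032, Pow(Add(36, -9810), Rational(1, 2))), Rational(1, 2)), -314274) = Add(Pow(Add(90032, Pow(-9774, Rational(1, 2))), Rational(1, 2)), -314274) = Add(Pow(Add(90032, Mul(3, I, Pow(1086, Rational(1, 2)))), Rational(1, 2)), -314274) = Add(-314274, Pow(Add(90032, Mul(3, I, Pow(1086, Rational(1, 2)))), Rational(1, 2)))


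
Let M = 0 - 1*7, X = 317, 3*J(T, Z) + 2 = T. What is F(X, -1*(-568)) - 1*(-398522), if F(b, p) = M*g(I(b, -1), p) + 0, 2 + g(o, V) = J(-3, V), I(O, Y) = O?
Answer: 1195643/3 ≈ 3.9855e+5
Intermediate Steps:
J(T, Z) = -⅔ + T/3
g(o, V) = -11/3 (g(o, V) = -2 + (-⅔ + (⅓)*(-3)) = -2 + (-⅔ - 1) = -2 - 5/3 = -11/3)
M = -7 (M = 0 - 7 = -7)
F(b, p) = 77/3 (F(b, p) = -7*(-11/3) + 0 = 77/3 + 0 = 77/3)
F(X, -1*(-568)) - 1*(-398522) = 77/3 - 1*(-398522) = 77/3 + 398522 = 1195643/3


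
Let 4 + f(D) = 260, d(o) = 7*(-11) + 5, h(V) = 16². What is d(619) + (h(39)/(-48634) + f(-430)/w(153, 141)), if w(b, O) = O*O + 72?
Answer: -34930520104/485197101 ≈ -71.992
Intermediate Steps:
h(V) = 256
d(o) = -72 (d(o) = -77 + 5 = -72)
w(b, O) = 72 + O² (w(b, O) = O² + 72 = 72 + O²)
f(D) = 256 (f(D) = -4 + 260 = 256)
d(619) + (h(39)/(-48634) + f(-430)/w(153, 141)) = -72 + (256/(-48634) + 256/(72 + 141²)) = -72 + (256*(-1/48634) + 256/(72 + 19881)) = -72 + (-128/24317 + 256/19953) = -72 + 3671168/485197101 = -34930520104/485197101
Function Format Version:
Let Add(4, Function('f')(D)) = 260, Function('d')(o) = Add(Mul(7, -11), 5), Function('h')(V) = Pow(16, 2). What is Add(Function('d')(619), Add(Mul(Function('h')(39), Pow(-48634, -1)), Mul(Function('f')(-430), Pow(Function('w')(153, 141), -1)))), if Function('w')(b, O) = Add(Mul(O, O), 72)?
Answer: Rational(-34930520104, 485197101) ≈ -71.992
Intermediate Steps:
Function('h')(V) = 256
Function('d')(o) = -72 (Function('d')(o) = Add(-77, 5) = -72)
Function('w')(b, O) = Add(72, Pow(O, 2)) (Function('w')(b, O) = Add(Pow(O, 2), 72) = Add(72, Pow(O, 2)))
Function('f')(D) = 256 (Function('f')(D) = Add(-4, 260) = 256)
Add(Function('d')(619), Add(Mul(Function('h')(39), Pow(-48634, -1)), Mul(Function('f')(-430), Pow(Function('w')(153, 141), -1)))) = Add(-72, Add(Mul(256, Pow(-48634, -1)), Mul(256, Pow(Add(72, Pow(141, 2)), -1)))) = Add(-72, Add(Mul(256, Rational(-1, 48634)), Mul(256, Pow(Add(72, 19881), -1)))) = Add(-72, Add(Rational(-128, 24317), Mul(256, Pow(19953, -1)))) = Add(-72, Add(Rational(-128, 24317), Mul(256, Rational(1, 19953)))) = Add(-72, Add(Rational(-128, 24317), Rational(256, 19953))) = Add(-72, Rational(3671168, 485197101)) = Rational(-34930520104, 485197101)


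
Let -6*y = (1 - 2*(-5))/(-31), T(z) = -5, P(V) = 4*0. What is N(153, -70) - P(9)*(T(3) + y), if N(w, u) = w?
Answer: 153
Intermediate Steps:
P(V) = 0
y = 11/186 (y = -(1 - 2*(-5))/(6*(-31)) = -(1 + 10)*(-1)/(6*31) = -11*(-1)/(6*31) = -⅙*(-11/31) = 11/186 ≈ 0.059140)
N(153, -70) - P(9)*(T(3) + y) = 153 - 0*(-5 + 11/186) = 153 - 0*(-919)/186 = 153 - 1*0 = 153 + 0 = 153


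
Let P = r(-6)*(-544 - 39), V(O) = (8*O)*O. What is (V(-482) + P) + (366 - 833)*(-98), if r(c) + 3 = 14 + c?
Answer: 1901443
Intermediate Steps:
r(c) = 11 + c (r(c) = -3 + (14 + c) = 11 + c)
V(O) = 8*O²
P = -2915 (P = (11 - 6)*(-544 - 39) = 5*(-583) = -2915)
(V(-482) + P) + (366 - 833)*(-98) = (8*(-482)² - 2915) + (366 - 833)*(-98) = (8*232324 - 2915) - 467*(-98) = (1858592 - 2915) + 45766 = 1855677 + 45766 = 1901443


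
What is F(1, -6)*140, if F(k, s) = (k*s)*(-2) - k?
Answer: 1540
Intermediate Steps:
F(k, s) = -k - 2*k*s (F(k, s) = -2*k*s - k = -k - 2*k*s)
F(1, -6)*140 = -1*1*(1 + 2*(-6))*140 = -1*1*(1 - 12)*140 = -1*1*(-11)*140 = 11*140 = 1540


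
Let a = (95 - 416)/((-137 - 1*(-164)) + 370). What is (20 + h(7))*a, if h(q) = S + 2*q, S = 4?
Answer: -12198/397 ≈ -30.725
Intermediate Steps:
h(q) = 4 + 2*q
a = -321/397 (a = -321/((-137 + 164) + 370) = -321/(27 + 370) = -321/397 ≈ -0.80856)
(20 + h(7))*a = (20 + (4 + 2*7))*(-321/397) = (20 + (4 + 14))*(-321/397) = (20 + 18)*(-321/397) = 38*(-321/397) = -12198/397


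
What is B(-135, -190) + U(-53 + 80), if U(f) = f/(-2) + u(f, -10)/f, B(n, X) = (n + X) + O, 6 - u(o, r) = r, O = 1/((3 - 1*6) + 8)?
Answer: -91181/270 ≈ -337.71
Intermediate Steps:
O = ⅕ (O = 1/((3 - 6) + 8) = 1/(-3 + 8) = 1/5 = ⅕ ≈ 0.20000)
u(o, r) = 6 - r
B(n, X) = ⅕ + X + n (B(n, X) = (n + X) + ⅕ = (X + n) + ⅕ = ⅕ + X + n)
U(f) = 16/f - f/2 (U(f) = f/(-2) + (6 - 1*(-10))/f = f*(-½) + (6 + 10)/f = -f/2 + 16/f = 16/f - f/2)
B(-135, -190) + U(-53 + 80) = (⅕ - 190 - 135) + (16/(-53 + 80) - (-53 + 80)/2) = -1624/5 + (16/27 - ½*27) = -1624/5 + (16*(1/27) - 27/2) = -1624/5 + (16/27 - 27/2) = -1624/5 - 697/54 = -91181/270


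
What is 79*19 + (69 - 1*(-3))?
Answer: 1573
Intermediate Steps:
79*19 + (69 - 1*(-3)) = 1501 + (69 + 3) = 1501 + 72 = 1573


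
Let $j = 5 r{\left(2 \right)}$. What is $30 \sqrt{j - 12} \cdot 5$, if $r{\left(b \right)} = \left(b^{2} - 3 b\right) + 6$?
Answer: $300 \sqrt{2} \approx 424.26$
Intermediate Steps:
$r{\left(b \right)} = 6 + b^{2} - 3 b$
$j = 20$ ($j = 5 \left(6 + 2^{2} - 6\right) = 5 \left(6 + 4 - 6\right) = 5 \cdot 4 = 20$)
$30 \sqrt{j - 12} \cdot 5 = 30 \sqrt{20 - 12} \cdot 5 = 30 \sqrt{8} \cdot 5 = 30 \cdot 2 \sqrt{2} \cdot 5 = 60 \sqrt{2} \cdot 5 = 300 \sqrt{2}$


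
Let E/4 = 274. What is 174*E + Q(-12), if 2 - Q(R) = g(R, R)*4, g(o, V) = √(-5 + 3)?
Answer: 190706 - 4*I*√2 ≈ 1.9071e+5 - 5.6569*I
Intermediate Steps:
E = 1096 (E = 4*274 = 1096)
g(o, V) = I*√2 (g(o, V) = √(-2) = I*√2)
Q(R) = 2 - 4*I*√2 (Q(R) = 2 - I*√2*4 = 2 - 4*I*√2)
174*E + Q(-12) = 174*1096 + (2 - 4*I*√2) = 190704 + (2 - 4*I*√2) = 190706 - 4*I*√2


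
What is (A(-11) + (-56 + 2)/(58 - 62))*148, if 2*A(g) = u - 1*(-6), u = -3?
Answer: 2220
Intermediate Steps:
A(g) = 3/2 (A(g) = (-3 - 1*(-6))/2 = (-3 + 6)/2 = (½)*3 = 3/2)
(A(-11) + (-56 + 2)/(58 - 62))*148 = (3/2 + (-56 + 2)/(58 - 62))*148 = (3/2 - 54/(-4))*148 = (3/2 - 54*(-¼))*148 = (3/2 + 27/2)*148 = 15*148 = 2220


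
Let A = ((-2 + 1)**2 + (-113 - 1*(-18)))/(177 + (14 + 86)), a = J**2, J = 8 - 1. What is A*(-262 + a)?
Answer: 20022/277 ≈ 72.282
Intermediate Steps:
J = 7
a = 49 (a = 7**2 = 49)
A = -94/277 (A = ((-1)**2 + (-113 + 18))/(177 + 100) = (1 - 95)/277 = -94*1/277 = -94/277 ≈ -0.33935)
A*(-262 + a) = -94*(-262 + 49)/277 = -94/277*(-213) = 20022/277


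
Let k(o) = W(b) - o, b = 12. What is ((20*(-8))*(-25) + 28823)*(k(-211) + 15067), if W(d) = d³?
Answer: 558187938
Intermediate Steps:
k(o) = 1728 - o (k(o) = 12³ - o = 1728 - o)
((20*(-8))*(-25) + 28823)*(k(-211) + 15067) = ((20*(-8))*(-25) + 28823)*((1728 - 1*(-211)) + 15067) = (-160*(-25) + 28823)*((1728 + 211) + 15067) = (4000 + 28823)*(1939 + 15067) = 32823*17006 = 558187938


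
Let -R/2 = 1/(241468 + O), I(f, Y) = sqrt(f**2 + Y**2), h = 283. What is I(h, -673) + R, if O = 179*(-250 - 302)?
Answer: -1/71330 + sqrt(533018) ≈ 730.08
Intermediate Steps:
O = -98808 (O = 179*(-552) = -98808)
I(f, Y) = sqrt(Y**2 + f**2)
R = -1/71330 (R = -2/(241468 - 98808) = -2/142660 = -2*1/142660 = -1/71330 ≈ -1.4019e-5)
I(h, -673) + R = sqrt((-673)**2 + 283**2) - 1/71330 = sqrt(452929 + 80089) - 1/71330 = sqrt(533018) - 1/71330 = -1/71330 + sqrt(533018)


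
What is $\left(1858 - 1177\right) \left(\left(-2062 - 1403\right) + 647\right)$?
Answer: $-1919058$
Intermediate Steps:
$\left(1858 - 1177\right) \left(\left(-2062 - 1403\right) + 647\right) = 681 \left(\left(-2062 - 1403\right) + 647\right) = 681 \left(-3465 + 647\right) = 681 \left(-2818\right) = -1919058$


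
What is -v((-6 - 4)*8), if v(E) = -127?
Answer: 127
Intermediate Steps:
-v((-6 - 4)*8) = -1*(-127) = 127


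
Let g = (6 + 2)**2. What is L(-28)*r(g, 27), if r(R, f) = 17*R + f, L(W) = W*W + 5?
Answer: 879735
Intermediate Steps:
g = 64 (g = 8**2 = 64)
L(W) = 5 + W**2 (L(W) = W**2 + 5 = 5 + W**2)
r(R, f) = f + 17*R
L(-28)*r(g, 27) = (5 + (-28)**2)*(27 + 17*64) = (5 + 784)*(27 + 1088) = 789*1115 = 879735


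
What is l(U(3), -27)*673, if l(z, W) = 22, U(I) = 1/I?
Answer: 14806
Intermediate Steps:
l(U(3), -27)*673 = 22*673 = 14806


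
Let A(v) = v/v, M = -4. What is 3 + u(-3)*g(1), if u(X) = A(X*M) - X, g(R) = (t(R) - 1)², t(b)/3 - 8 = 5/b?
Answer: 5779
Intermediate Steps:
t(b) = 24 + 15/b (t(b) = 24 + 3*(5/b) = 24 + 15/b)
g(R) = (23 + 15/R)² (g(R) = ((24 + 15/R) - 1)² = (23 + 15/R)²)
A(v) = 1
u(X) = 1 - X
3 + u(-3)*g(1) = 3 + (1 - 1*(-3))*((15 + 23*1)²/1²) = 3 + (1 + 3)*(1*(15 + 23)²) = 3 + 4*(1*38²) = 3 + 4*(1*1444) = 3 + 4*1444 = 3 + 5776 = 5779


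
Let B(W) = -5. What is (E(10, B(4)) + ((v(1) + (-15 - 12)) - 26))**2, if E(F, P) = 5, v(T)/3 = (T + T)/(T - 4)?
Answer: 2500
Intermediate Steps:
v(T) = 6*T/(-4 + T) (v(T) = 3*((T + T)/(T - 4)) = 3*((2*T)/(-4 + T)) = 3*(2*T/(-4 + T)) = 6*T/(-4 + T))
(E(10, B(4)) + ((v(1) + (-15 - 12)) - 26))**2 = (5 + ((6*1/(-4 + 1) + (-15 - 12)) - 26))**2 = (5 + ((6*1/(-3) - 27) - 26))**2 = (5 + ((6*1*(-1/3) - 27) - 26))**2 = (5 + ((-2 - 27) - 26))**2 = (5 + (-29 - 26))**2 = (5 - 55)**2 = (-50)**2 = 2500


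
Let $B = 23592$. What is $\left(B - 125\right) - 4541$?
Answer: $18926$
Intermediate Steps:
$\left(B - 125\right) - 4541 = \left(23592 - 125\right) - 4541 = 23467 - 4541 = 18926$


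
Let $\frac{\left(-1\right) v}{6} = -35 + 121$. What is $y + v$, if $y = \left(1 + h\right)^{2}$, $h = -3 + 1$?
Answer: $-515$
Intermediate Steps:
$h = -2$
$y = 1$ ($y = \left(1 - 2\right)^{2} = \left(-1\right)^{2} = 1$)
$v = -516$ ($v = - 6 \left(-35 + 121\right) = \left(-6\right) 86 = -516$)
$y + v = 1 - 516 = -515$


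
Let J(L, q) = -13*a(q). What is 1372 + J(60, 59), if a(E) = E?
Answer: 605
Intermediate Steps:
J(L, q) = -13*q
1372 + J(60, 59) = 1372 - 13*59 = 1372 - 767 = 605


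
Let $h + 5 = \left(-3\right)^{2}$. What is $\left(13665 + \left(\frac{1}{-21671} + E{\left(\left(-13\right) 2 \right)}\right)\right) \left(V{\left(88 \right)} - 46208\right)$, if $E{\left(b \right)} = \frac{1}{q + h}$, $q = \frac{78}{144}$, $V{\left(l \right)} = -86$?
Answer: $- \frac{1494330943712420}{2362139} \approx -6.3262 \cdot 10^{8}$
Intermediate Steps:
$h = 4$ ($h = -5 + \left(-3\right)^{2} = -5 + 9 = 4$)
$q = \frac{13}{24}$ ($q = 78 \cdot \frac{1}{144} = \frac{13}{24} \approx 0.54167$)
$E{\left(b \right)} = \frac{24}{109}$ ($E{\left(b \right)} = \frac{1}{\frac{13}{24} + 4} = \frac{1}{\frac{109}{24}} = \frac{24}{109}$)
$\left(13665 + \left(\frac{1}{-21671} + E{\left(\left(-13\right) 2 \right)}\right)\right) \left(V{\left(88 \right)} - 46208\right) = \left(13665 + \left(\frac{1}{-21671} + \frac{24}{109}\right)\right) \left(-86 - 46208\right) = \left(13665 + \left(- \frac{1}{21671} + \frac{24}{109}\right)\right) \left(-46294\right) = \left(13665 + \frac{519995}{2362139}\right) \left(-46294\right) = \frac{32279149430}{2362139} \left(-46294\right) = - \frac{1494330943712420}{2362139}$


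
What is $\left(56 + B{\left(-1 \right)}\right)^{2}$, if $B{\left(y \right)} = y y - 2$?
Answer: $3025$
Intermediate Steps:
$B{\left(y \right)} = -2 + y^{2}$ ($B{\left(y \right)} = y^{2} - 2 = -2 + y^{2}$)
$\left(56 + B{\left(-1 \right)}\right)^{2} = \left(56 - \left(2 - \left(-1\right)^{2}\right)\right)^{2} = \left(56 + \left(-2 + 1\right)\right)^{2} = \left(56 - 1\right)^{2} = 55^{2} = 3025$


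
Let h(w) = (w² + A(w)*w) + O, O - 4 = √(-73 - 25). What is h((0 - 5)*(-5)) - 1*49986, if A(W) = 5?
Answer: -49232 + 7*I*√2 ≈ -49232.0 + 9.8995*I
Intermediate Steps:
O = 4 + 7*I*√2 (O = 4 + √(-73 - 25) = 4 + √(-98) = 4 + 7*I*√2 ≈ 4.0 + 9.8995*I)
h(w) = 4 + w² + 5*w + 7*I*√2 (h(w) = (w² + 5*w) + (4 + 7*I*√2) = 4 + w² + 5*w + 7*I*√2)
h((0 - 5)*(-5)) - 1*49986 = (4 + ((0 - 5)*(-5))² + 5*((0 - 5)*(-5)) + 7*I*√2) - 1*49986 = (4 + (-5*(-5))² + 5*(-5*(-5)) + 7*I*√2) - 49986 = (4 + 25² + 5*25 + 7*I*√2) - 49986 = (4 + 625 + 125 + 7*I*√2) - 49986 = (754 + 7*I*√2) - 49986 = -49232 + 7*I*√2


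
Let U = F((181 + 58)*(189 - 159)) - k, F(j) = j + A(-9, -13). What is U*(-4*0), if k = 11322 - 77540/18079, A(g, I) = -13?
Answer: 0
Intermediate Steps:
F(j) = -13 + j (F(j) = j - 13 = -13 + j)
k = 204612898/18079 (k = 11322 - 77540*1/18079 = 11322 - 77540/18079 = 204612898/18079 ≈ 11318.)
U = -75221495/18079 (U = (-13 + (181 + 58)*(189 - 159)) - 1*204612898/18079 = (-13 + 239*30) - 204612898/18079 = (-13 + 7170) - 204612898/18079 = 7157 - 204612898/18079 = -75221495/18079 ≈ -4160.7)
U*(-4*0) = -(-300885980)*0/18079 = -75221495/18079*0 = 0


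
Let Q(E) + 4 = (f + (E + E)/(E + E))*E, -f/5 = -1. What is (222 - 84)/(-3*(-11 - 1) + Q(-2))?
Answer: 69/10 ≈ 6.9000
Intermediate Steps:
f = 5 (f = -5*(-1) = 5)
Q(E) = -4 + 6*E (Q(E) = -4 + (5 + (E + E)/(E + E))*E = -4 + (5 + (2*E)/((2*E)))*E = -4 + (5 + (2*E)*(1/(2*E)))*E = -4 + (5 + 1)*E = -4 + 6*E)
(222 - 84)/(-3*(-11 - 1) + Q(-2)) = (222 - 84)/(-3*(-11 - 1) + (-4 + 6*(-2))) = 138/(-3*(-12) + (-4 - 12)) = 138/(36 - 16) = 138/20 = (1/20)*138 = 69/10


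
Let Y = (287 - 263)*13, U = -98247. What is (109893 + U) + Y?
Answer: 11958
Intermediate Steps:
Y = 312 (Y = 24*13 = 312)
(109893 + U) + Y = (109893 - 98247) + 312 = 11646 + 312 = 11958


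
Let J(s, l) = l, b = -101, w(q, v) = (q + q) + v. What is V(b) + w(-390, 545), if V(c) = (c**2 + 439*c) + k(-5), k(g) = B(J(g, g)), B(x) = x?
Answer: -34378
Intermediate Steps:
w(q, v) = v + 2*q (w(q, v) = 2*q + v = v + 2*q)
k(g) = g
V(c) = -5 + c**2 + 439*c (V(c) = (c**2 + 439*c) - 5 = -5 + c**2 + 439*c)
V(b) + w(-390, 545) = (-5 + (-101)**2 + 439*(-101)) + (545 + 2*(-390)) = (-5 + 10201 - 44339) + (545 - 780) = -34143 - 235 = -34378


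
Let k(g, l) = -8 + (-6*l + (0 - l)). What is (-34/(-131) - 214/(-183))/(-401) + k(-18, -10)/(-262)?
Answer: -2309129/9613173 ≈ -0.24020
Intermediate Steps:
k(g, l) = -8 - 7*l (k(g, l) = -8 + (-6*l - l) = -8 - 7*l)
(-34/(-131) - 214/(-183))/(-401) + k(-18, -10)/(-262) = (-34/(-131) - 214/(-183))/(-401) + (-8 - 7*(-10))/(-262) = (-34*(-1/131) - 214*(-1/183))*(-1/401) + (-8 + 70)*(-1/262) = (34/131 + 214/183)*(-1/401) + 62*(-1/262) = (34256/23973)*(-1/401) - 31/131 = -34256/9613173 - 31/131 = -2309129/9613173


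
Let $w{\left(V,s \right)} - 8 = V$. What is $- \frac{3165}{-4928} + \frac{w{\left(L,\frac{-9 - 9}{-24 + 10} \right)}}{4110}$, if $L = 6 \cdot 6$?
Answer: $\frac{6612491}{10127040} \approx 0.65295$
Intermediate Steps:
$L = 36$
$w{\left(V,s \right)} = 8 + V$
$- \frac{3165}{-4928} + \frac{w{\left(L,\frac{-9 - 9}{-24 + 10} \right)}}{4110} = - \frac{3165}{-4928} + \frac{8 + 36}{4110} = \left(-3165\right) \left(- \frac{1}{4928}\right) + 44 \cdot \frac{1}{4110} = \frac{3165}{4928} + \frac{22}{2055} = \frac{6612491}{10127040}$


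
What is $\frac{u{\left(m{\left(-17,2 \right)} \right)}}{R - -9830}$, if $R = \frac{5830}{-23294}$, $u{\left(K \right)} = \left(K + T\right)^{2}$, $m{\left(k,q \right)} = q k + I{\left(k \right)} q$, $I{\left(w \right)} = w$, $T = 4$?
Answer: $\frac{47706112}{114487095} \approx 0.41669$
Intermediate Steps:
$m{\left(k,q \right)} = 2 k q$ ($m{\left(k,q \right)} = q k + k q = k q + k q = 2 k q$)
$u{\left(K \right)} = \left(4 + K\right)^{2}$ ($u{\left(K \right)} = \left(K + 4\right)^{2} = \left(4 + K\right)^{2}$)
$R = - \frac{2915}{11647}$ ($R = 5830 \left(- \frac{1}{23294}\right) = - \frac{2915}{11647} \approx -0.25028$)
$\frac{u{\left(m{\left(-17,2 \right)} \right)}}{R - -9830} = \frac{\left(4 + 2 \left(-17\right) 2\right)^{2}}{- \frac{2915}{11647} - -9830} = \frac{\left(4 - 68\right)^{2}}{- \frac{2915}{11647} + 9830} = \frac{\left(-64\right)^{2}}{\frac{114487095}{11647}} = 4096 \cdot \frac{11647}{114487095} = \frac{47706112}{114487095}$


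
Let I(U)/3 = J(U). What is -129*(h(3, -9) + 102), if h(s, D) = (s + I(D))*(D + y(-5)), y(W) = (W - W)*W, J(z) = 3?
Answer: 774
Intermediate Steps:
I(U) = 9 (I(U) = 3*3 = 9)
y(W) = 0 (y(W) = 0*W = 0)
h(s, D) = D*(9 + s) (h(s, D) = (s + 9)*(D + 0) = (9 + s)*D = D*(9 + s))
-129*(h(3, -9) + 102) = -129*(-9*(9 + 3) + 102) = -129*(-9*12 + 102) = -129*(-108 + 102) = -129*(-6) = 774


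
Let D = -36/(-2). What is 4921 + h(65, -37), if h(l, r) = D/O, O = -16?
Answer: 39359/8 ≈ 4919.9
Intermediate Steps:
D = 18 (D = -36*(-½) = 18)
h(l, r) = -9/8 (h(l, r) = 18/(-16) = 18*(-1/16) = -9/8)
4921 + h(65, -37) = 4921 - 9/8 = 39359/8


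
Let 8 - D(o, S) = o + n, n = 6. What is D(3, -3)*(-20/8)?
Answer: 5/2 ≈ 2.5000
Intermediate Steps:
D(o, S) = 2 - o (D(o, S) = 8 - (o + 6) = 8 - (6 + o) = 8 + (-6 - o) = 2 - o)
D(3, -3)*(-20/8) = (2 - 1*3)*(-20/8) = (2 - 3)*(-20/8) = -(-10)/4 = -1*(-5/2) = 5/2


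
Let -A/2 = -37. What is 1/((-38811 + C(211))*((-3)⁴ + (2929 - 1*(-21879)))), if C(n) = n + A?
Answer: -1/958873614 ≈ -1.0429e-9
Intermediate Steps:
A = 74 (A = -2*(-37) = 74)
C(n) = 74 + n (C(n) = n + 74 = 74 + n)
1/((-38811 + C(211))*((-3)⁴ + (2929 - 1*(-21879)))) = 1/((-38811 + (74 + 211))*((-3)⁴ + (2929 - 1*(-21879)))) = 1/((-38811 + 285)*(81 + (2929 + 21879))) = 1/(-38526*(81 + 24808)) = 1/(-38526*24889) = 1/(-958873614) = -1/958873614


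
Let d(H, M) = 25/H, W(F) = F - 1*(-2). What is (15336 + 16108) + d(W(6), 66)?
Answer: 251577/8 ≈ 31447.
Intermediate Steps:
W(F) = 2 + F (W(F) = F + 2 = 2 + F)
(15336 + 16108) + d(W(6), 66) = (15336 + 16108) + 25/(2 + 6) = 31444 + 25/8 = 251577/8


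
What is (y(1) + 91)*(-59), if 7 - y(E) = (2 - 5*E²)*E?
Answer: -5959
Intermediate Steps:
y(E) = 7 - E*(2 - 5*E²) (y(E) = 7 - (2 - 5*E²)*E = 7 - E*(2 - 5*E²))
(y(1) + 91)*(-59) = ((7 - 2*1 + 5*1³) + 91)*(-59) = ((7 - 2 + 5*1) + 91)*(-59) = ((7 - 2 + 5) + 91)*(-59) = (10 + 91)*(-59) = 101*(-59) = -5959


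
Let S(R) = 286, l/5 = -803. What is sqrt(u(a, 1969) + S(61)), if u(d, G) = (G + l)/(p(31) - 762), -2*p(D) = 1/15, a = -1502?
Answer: sqrt(150874049986)/22861 ≈ 16.991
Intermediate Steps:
l = -4015 (l = 5*(-803) = -4015)
p(D) = -1/30 (p(D) = -1/2/15 = -1/2*1/15 = -1/30)
u(d, G) = 120450/22861 - 30*G/22861 (u(d, G) = (G - 4015)/(-1/30 - 762) = (-4015 + G)/(-22861/30) = (-4015 + G)*(-30/22861) = 120450/22861 - 30*G/22861)
sqrt(u(a, 1969) + S(61)) = sqrt((120450/22861 - 30/22861*1969) + 286) = sqrt((120450/22861 - 59070/22861) + 286) = sqrt(61380/22861 + 286) = sqrt(6599626/22861) = sqrt(150874049986)/22861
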